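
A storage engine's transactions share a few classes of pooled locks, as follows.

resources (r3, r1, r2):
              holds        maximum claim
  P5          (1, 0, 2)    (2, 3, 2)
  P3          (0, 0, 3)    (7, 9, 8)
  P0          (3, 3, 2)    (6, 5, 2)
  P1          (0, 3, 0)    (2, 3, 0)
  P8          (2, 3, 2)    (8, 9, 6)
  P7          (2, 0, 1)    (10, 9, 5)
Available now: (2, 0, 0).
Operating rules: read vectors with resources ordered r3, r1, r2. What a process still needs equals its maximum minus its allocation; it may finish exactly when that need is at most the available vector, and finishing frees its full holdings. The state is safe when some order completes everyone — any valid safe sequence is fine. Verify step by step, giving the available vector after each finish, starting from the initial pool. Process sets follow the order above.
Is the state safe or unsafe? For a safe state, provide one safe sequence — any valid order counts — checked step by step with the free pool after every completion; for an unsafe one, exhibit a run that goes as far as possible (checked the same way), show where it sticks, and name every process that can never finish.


The state is SAFE; one workable sequence: P1, P5, P0, P8, P3, P7.
Key observation: reading the order forward, P1 is the first process whose need (2, 0, 0) meets the free pool (2, 0, 0) exactly on a resource it requests.
Check, step by step:
  pool = (2, 0, 0)
  run P1 (needs (2, 0, 0), free (2, 0, 0)); after release of (0, 3, 0) the pool is (2, 3, 0)
  run P5 (needs (1, 3, 0), free (2, 3, 0)); after release of (1, 0, 2) the pool is (3, 3, 2)
  run P0 (needs (3, 2, 0), free (3, 3, 2)); after release of (3, 3, 2) the pool is (6, 6, 4)
  run P8 (needs (6, 6, 4), free (6, 6, 4)); after release of (2, 3, 2) the pool is (8, 9, 6)
  run P3 (needs (7, 9, 5), free (8, 9, 6)); after release of (0, 0, 3) the pool is (8, 9, 9)
  run P7 (needs (8, 9, 4), free (8, 9, 9)); after release of (2, 0, 1) the pool is (10, 9, 10)


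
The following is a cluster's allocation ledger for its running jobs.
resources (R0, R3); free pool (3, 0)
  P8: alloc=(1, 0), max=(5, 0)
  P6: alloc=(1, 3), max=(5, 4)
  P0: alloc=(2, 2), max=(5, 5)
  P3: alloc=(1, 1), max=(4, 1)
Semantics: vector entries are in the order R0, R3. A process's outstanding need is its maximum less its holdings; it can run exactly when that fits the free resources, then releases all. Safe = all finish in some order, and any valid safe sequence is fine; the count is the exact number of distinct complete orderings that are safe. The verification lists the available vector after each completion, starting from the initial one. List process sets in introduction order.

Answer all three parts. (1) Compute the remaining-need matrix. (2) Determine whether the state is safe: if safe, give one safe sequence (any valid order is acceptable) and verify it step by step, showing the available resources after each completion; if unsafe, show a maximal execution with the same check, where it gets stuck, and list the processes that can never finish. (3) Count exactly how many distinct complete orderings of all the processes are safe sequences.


(1) Outstanding need per process (order R0, R3):
  P8: (4, 0)
  P6: (4, 1)
  P0: (3, 3)
  P3: (3, 0)
(2) SAFE — a valid safe sequence is P3, P6, P0, P8.
Key observation: at P3 the run first touches a limit — (3, 0) against (3, 0), exact on a resource it actually requests.
Step-by-step check:
  pool = (3, 0)
  run P3 (needs (3, 0), free (3, 0)); after release of (1, 1) the pool is (4, 1)
  run P6 (needs (4, 1), free (4, 1)); after release of (1, 3) the pool is (5, 4)
  run P0 (needs (3, 3), free (5, 4)); after release of (2, 2) the pool is (7, 6)
  run P8 (needs (4, 0), free (7, 6)); after release of (1, 0) the pool is (8, 6)
(3) The exact count: 3 of the possible complete orderings are safe sequences.


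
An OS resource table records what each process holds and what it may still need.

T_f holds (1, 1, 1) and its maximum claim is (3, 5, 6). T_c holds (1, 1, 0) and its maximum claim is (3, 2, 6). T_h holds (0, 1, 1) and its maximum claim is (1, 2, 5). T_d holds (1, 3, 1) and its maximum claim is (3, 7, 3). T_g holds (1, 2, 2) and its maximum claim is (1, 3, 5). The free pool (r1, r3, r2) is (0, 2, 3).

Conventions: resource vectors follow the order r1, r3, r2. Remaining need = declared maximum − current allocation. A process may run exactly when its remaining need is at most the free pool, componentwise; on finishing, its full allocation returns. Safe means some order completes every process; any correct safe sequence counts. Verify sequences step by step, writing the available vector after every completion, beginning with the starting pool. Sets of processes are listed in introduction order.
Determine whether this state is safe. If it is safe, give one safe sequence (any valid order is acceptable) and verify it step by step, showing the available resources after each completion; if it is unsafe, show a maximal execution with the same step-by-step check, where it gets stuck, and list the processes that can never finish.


UNSAFE — no complete ordering exists.
Key observation: once T_g, T_h finish, the pool peaks at (1, 5, 6) — and every remaining process still needs more r1 than that.
Going as far as possible: T_g, T_h; after that, nothing fits. Verifying each step:
  pool = (0, 2, 3)
  run T_g (needs (0, 1, 3), free (0, 2, 3)); after release of (1, 2, 2) the pool is (1, 4, 5)
  run T_h (needs (1, 1, 4), free (1, 4, 5)); after release of (0, 1, 1) the pool is (1, 5, 6)
  blocked: T_f wants (2, 4, 5), pool (1, 5, 6) — not enough r1
  blocked: T_c wants (2, 1, 6), pool (1, 5, 6) — not enough r1
  blocked: T_d wants (2, 4, 2), pool (1, 5, 6) — not enough r1
Permanently blocked: T_f, T_c and T_d.


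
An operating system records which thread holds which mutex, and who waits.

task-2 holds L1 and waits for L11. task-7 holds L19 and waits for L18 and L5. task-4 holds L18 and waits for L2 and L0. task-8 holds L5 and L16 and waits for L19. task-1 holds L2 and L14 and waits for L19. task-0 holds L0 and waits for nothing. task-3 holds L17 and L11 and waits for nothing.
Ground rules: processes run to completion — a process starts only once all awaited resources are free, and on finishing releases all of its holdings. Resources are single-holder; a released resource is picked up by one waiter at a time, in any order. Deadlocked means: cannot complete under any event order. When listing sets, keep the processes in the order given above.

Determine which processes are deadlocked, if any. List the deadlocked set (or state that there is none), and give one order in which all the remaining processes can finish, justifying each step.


Deadlocked: task-7, task-4, task-8 and task-1.
Key observation: the loop task-7 -> task-4 -> task-1 -> task-7 blocks itself forever; task-8 is caught in further circular waits.
A valid finishing order for the others: task-0, task-3, task-2.
Walking it through:
  task-0: no waits; runs immediately, freeing L0
  task-3: no waits; runs immediately, freeing L17 and L11
  task-2: everything it awaited (L11) is free; runs, freeing L1


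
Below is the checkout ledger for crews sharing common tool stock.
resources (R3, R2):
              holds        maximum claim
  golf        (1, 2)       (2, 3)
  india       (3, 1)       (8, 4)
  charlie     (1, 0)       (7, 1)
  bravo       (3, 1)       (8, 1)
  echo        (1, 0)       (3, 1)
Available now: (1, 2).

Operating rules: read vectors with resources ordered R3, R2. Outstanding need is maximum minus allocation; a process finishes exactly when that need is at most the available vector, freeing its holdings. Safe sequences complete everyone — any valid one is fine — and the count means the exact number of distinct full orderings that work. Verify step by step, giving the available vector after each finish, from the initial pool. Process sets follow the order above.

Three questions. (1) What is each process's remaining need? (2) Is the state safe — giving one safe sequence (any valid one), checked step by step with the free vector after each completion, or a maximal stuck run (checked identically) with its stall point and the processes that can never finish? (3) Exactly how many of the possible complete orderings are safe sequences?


(1) Need matrix, components ordered R3, R2:
  golf: (1, 1)
  india: (5, 3)
  charlie: (6, 1)
  bravo: (5, 0)
  echo: (2, 1)
(2) UNSAFE — no complete ordering exists.
Key observation: golf, echo can finish, but then (3, 4) is all there is, and the blocked group's R3 demands exceed it.
Going as far as possible: golf, echo; after that, nothing fits. Check, step by step:
  pool = (1, 2)
  run golf (needs (1, 1), free (1, 2)); after release of (1, 2) the pool is (2, 4)
  run echo (needs (2, 1), free (2, 4)); after release of (1, 0) the pool is (3, 4)
  india cannot run: need (5, 3) vs free (3, 4) (insufficient R3)
  charlie cannot run: need (6, 1) vs free (3, 4) (insufficient R3)
  bravo cannot run: need (5, 0) vs free (3, 4) (insufficient R3)
Never able to finish: india, charlie and bravo.
(3) Exactly 0 of the possible complete orderings are safe sequences.


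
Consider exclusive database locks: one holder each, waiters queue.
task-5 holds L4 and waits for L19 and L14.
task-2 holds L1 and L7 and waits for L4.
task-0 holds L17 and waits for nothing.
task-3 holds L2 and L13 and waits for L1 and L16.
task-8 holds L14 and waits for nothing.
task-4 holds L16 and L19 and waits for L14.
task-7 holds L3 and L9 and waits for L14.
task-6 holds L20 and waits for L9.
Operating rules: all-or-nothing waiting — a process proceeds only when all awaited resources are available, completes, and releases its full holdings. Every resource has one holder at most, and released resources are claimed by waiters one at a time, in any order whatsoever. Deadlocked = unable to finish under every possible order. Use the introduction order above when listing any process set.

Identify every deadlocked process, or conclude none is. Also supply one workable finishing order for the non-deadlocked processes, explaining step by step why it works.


Nothing here is deadlocked.
Key observation: the wait relation is loop-free; peeling off processes with no waits unwinds the whole state.
A valid finishing order for the others: task-8, task-4, task-5, task-0, task-7, task-2, task-3, task-6.
Verifying each step:
  run task-8 (it waits on nothing); releases L14
  task-4: everything it awaited (L14) is free; runs, freeing L16 and L19
  task-5: everything it awaited (L19 and L14) is free; runs, freeing L4
  run task-0 (it waits on nothing); releases L17
  task-7: everything it awaited (L14) is free; runs, freeing L3 and L9
  task-2: everything it awaited (L4) is free; runs, freeing L1 and L7
  task-3: everything it awaited (L1 and L16) is free; runs, freeing L2 and L13
  task-6: everything it awaited (L9) is free; runs, freeing L20


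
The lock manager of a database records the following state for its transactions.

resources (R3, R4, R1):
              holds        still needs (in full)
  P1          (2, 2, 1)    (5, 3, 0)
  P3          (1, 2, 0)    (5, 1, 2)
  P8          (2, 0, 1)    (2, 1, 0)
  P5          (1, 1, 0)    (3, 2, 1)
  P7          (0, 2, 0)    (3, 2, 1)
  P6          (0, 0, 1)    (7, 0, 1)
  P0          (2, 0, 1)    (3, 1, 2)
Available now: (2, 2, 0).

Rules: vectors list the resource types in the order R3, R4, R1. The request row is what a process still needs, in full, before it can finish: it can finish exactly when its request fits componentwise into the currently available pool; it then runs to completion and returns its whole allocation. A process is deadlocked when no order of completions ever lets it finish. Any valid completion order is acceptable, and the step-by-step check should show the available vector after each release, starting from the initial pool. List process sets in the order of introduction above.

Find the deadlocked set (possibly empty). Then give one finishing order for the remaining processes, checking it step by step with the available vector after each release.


No process is deadlocked.
Key observation: P8 fits the free pool immediately, and its release cascades until everyone finishes.
The rest can finish in the order P8, P5, P1, P3, P6, P7, P0. Walking it through:
  pool = (2, 2, 0)
  P8: need (2, 1, 0) fits (2, 2, 0); releases (2, 0, 1), pool now (4, 2, 1)
  P5: need (3, 2, 1) fits (4, 2, 1); releases (1, 1, 0), pool now (5, 3, 1)
  P1: need (5, 3, 0) fits (5, 3, 1); releases (2, 2, 1), pool now (7, 5, 2)
  P3: need (5, 1, 2) fits (7, 5, 2); releases (1, 2, 0), pool now (8, 7, 2)
  P6: need (7, 0, 1) fits (8, 7, 2); releases (0, 0, 1), pool now (8, 7, 3)
  P7: need (3, 2, 1) fits (8, 7, 3); releases (0, 2, 0), pool now (8, 9, 3)
  P0: need (3, 1, 2) fits (8, 9, 3); releases (2, 0, 1), pool now (10, 9, 4)


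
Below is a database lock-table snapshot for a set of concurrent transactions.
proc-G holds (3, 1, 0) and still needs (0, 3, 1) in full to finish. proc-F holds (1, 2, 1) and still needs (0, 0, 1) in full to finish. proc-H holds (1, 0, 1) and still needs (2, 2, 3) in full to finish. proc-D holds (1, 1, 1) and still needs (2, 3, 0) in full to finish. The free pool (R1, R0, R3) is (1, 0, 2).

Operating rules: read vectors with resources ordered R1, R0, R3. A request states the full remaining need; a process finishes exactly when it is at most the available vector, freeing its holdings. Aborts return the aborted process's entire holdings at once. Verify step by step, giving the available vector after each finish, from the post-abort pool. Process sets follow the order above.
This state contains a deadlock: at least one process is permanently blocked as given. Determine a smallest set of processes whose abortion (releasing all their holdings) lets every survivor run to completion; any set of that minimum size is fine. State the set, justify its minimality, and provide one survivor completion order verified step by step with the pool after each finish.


Minimum abort set: proc-D.
Key observation: no ordering could ever have run proc-G before the abort of proc-D; with (1, 1, 1) back in the pool it fits at step 3.
Minimality: the empty abort set fails — the state is deadlocked as it stands.
One survivor order: proc-F, proc-H, proc-G. Step-by-step check (post-abort pool first):
  pool = (2, 1, 3)
  proc-F needs (0, 0, 1) <= (2, 1, 3) -> finishes; pool += (1, 2, 1) = (3, 3, 4)
  proc-H needs (2, 2, 3) <= (3, 3, 4) -> finishes; pool += (1, 0, 1) = (4, 3, 5)
  proc-G needs (0, 3, 1) <= (4, 3, 5) -> finishes; pool += (3, 1, 0) = (7, 4, 5)


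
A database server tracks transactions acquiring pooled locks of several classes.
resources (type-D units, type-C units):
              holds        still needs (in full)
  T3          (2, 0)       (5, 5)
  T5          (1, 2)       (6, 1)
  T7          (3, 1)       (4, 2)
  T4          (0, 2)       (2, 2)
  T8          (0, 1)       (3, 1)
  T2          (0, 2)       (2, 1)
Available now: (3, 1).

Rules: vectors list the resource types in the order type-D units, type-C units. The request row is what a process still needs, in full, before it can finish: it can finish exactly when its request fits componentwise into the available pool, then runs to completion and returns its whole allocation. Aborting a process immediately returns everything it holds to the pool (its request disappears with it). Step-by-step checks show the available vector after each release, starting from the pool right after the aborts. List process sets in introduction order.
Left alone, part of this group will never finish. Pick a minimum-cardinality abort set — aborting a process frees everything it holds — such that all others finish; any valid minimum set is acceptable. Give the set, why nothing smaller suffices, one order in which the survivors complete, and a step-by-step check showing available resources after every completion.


The answer: abort T7.
Key observation: T5 had no path to completion before; after the abort of T7 ((3, 1) returned), step 1 is where it fits.
Minimality: the empty abort set fails — the state is deadlocked as it stands.
One survivor order: T5, T2, T8, T3, T4. Walking it through (post-abort pool first):
  pool = (6, 2)
  run T5 (needs (6, 1), free (6, 2)); after release of (1, 2) the pool is (7, 4)
  run T2 (needs (2, 1), free (7, 4)); after release of (0, 2) the pool is (7, 6)
  run T8 (needs (3, 1), free (7, 6)); after release of (0, 1) the pool is (7, 7)
  run T3 (needs (5, 5), free (7, 7)); after release of (2, 0) the pool is (9, 7)
  run T4 (needs (2, 2), free (9, 7)); after release of (0, 2) the pool is (9, 9)


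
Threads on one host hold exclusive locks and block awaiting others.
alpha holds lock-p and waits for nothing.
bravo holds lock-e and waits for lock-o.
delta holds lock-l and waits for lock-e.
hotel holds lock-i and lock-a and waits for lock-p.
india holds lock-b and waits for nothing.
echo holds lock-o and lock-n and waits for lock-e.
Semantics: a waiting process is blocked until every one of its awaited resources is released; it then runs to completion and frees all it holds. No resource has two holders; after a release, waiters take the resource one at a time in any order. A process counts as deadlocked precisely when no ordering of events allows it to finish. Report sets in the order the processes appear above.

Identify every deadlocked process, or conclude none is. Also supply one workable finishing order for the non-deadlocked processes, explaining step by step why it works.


Deadlocked: bravo, delta and echo.
Key observation: the cycle bravo -> echo -> bravo can never break — each member waits on the next; delta waits into the deadlock from upstream.
A valid finishing order for the others: alpha, hotel, india.
Verifying each step:
  alpha waits on nothing -> runs at once and releases lock-p
  run hotel (all its waits — lock-p — are resolved); releases lock-i and lock-a
  india waits on nothing -> runs at once and releases lock-b


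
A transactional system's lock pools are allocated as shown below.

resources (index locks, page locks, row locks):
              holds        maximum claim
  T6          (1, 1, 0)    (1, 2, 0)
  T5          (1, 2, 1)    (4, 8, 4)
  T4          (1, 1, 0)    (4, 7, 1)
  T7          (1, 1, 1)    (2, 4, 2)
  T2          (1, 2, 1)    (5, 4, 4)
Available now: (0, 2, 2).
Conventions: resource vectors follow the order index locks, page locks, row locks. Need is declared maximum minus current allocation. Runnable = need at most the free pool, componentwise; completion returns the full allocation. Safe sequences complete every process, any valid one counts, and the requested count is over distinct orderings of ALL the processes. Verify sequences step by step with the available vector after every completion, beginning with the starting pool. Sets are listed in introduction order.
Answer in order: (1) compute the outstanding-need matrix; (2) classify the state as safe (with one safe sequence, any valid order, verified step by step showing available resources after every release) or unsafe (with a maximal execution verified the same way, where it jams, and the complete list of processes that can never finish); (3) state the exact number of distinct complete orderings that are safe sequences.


(1) Outstanding need per process (order index locks, page locks, row locks):
  T6: (0, 1, 0)
  T5: (3, 6, 3)
  T4: (3, 6, 1)
  T7: (1, 3, 1)
  T2: (4, 2, 3)
(2) The state is UNSAFE.
Key observation: the wall is index locks: completing T6, T7 brings the pool only to (2, 4, 3), and all the rest need more.
A maximal execution: T6, T7 — then nothing else fits. Verifying each step:
  pool = (0, 2, 2)
  T6 needs (0, 1, 0) <= (0, 2, 2) -> finishes; pool += (1, 1, 0) = (1, 3, 2)
  T7 needs (1, 3, 1) <= (1, 3, 2) -> finishes; pool += (1, 1, 1) = (2, 4, 3)
  T5 cannot run: need (3, 6, 3) vs free (2, 4, 3) (insufficient index locks and page locks)
  T4 cannot run: need (3, 6, 1) vs free (2, 4, 3) (insufficient index locks and page locks)
  T2 cannot run: need (4, 2, 3) vs free (2, 4, 3) (insufficient index locks)
Never able to finish: T5, T4 and T2.
(3) Precisely 0 of the possible complete orderings are safe sequences.


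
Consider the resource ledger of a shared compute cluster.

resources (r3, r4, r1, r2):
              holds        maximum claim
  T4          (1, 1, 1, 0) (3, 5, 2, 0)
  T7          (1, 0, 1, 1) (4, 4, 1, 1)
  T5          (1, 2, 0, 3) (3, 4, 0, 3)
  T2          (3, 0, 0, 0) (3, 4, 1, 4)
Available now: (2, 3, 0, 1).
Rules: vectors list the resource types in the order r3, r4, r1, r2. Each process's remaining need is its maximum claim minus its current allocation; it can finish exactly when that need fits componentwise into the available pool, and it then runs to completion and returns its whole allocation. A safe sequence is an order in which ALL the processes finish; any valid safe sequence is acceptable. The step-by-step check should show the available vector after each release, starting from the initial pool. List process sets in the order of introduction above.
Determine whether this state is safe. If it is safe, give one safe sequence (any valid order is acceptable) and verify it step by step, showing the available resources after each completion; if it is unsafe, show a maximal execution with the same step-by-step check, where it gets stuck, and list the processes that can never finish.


SAFE. One safe sequence: T5, T7, T4, T2.
Key observation: reading the order forward, T5 is the first process whose need (2, 2, 0, 0) meets the free pool (2, 3, 0, 1) exactly on a resource it requests.
Step-by-step check:
  pool = (2, 3, 0, 1)
  run T5 (needs (2, 2, 0, 0), free (2, 3, 0, 1)); after release of (1, 2, 0, 3) the pool is (3, 5, 0, 4)
  run T7 (needs (3, 4, 0, 0), free (3, 5, 0, 4)); after release of (1, 0, 1, 1) the pool is (4, 5, 1, 5)
  run T4 (needs (2, 4, 1, 0), free (4, 5, 1, 5)); after release of (1, 1, 1, 0) the pool is (5, 6, 2, 5)
  run T2 (needs (0, 4, 1, 4), free (5, 6, 2, 5)); after release of (3, 0, 0, 0) the pool is (8, 6, 2, 5)


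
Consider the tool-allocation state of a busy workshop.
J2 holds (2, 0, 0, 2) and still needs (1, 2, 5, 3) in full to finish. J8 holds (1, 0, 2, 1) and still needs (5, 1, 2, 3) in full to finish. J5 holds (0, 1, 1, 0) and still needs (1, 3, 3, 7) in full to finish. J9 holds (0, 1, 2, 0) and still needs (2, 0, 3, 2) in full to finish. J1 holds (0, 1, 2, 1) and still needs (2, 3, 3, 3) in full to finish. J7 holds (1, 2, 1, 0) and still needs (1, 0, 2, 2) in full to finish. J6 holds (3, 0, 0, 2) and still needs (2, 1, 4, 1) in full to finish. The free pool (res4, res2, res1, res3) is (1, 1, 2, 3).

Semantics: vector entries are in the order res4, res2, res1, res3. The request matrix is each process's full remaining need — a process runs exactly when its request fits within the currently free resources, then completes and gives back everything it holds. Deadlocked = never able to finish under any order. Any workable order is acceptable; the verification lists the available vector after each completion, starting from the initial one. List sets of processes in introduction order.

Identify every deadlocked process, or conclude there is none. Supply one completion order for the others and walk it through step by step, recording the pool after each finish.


Nothing here is deadlocked.
Key observation: J7 fits the free pool immediately, and its release cascades until everyone finishes.
A valid finishing order for the others: J7, J9, J2, J1, J6, J8, J5. Step-by-step check:
  pool = (1, 1, 2, 3)
  J7 needs (1, 0, 2, 2) <= (1, 1, 2, 3) -> finishes; pool += (1, 2, 1, 0) = (2, 3, 3, 3)
  J9 needs (2, 0, 3, 2) <= (2, 3, 3, 3) -> finishes; pool += (0, 1, 2, 0) = (2, 4, 5, 3)
  J2 needs (1, 2, 5, 3) <= (2, 4, 5, 3) -> finishes; pool += (2, 0, 0, 2) = (4, 4, 5, 5)
  J1 needs (2, 3, 3, 3) <= (4, 4, 5, 5) -> finishes; pool += (0, 1, 2, 1) = (4, 5, 7, 6)
  J6 needs (2, 1, 4, 1) <= (4, 5, 7, 6) -> finishes; pool += (3, 0, 0, 2) = (7, 5, 7, 8)
  J8 needs (5, 1, 2, 3) <= (7, 5, 7, 8) -> finishes; pool += (1, 0, 2, 1) = (8, 5, 9, 9)
  J5 needs (1, 3, 3, 7) <= (8, 5, 9, 9) -> finishes; pool += (0, 1, 1, 0) = (8, 6, 10, 9)


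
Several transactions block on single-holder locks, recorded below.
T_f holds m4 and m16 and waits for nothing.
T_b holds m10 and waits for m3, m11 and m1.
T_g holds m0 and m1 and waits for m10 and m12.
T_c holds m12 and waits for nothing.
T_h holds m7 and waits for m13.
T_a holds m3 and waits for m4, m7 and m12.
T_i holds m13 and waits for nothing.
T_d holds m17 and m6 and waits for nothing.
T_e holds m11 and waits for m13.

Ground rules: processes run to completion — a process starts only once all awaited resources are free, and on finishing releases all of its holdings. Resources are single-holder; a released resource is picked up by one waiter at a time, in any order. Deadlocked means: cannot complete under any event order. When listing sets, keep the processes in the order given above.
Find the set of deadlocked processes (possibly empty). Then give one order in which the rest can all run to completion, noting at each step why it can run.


Deadlocked: T_b and T_g.
Key observation: along T_b -> T_g -> T_b, each member waits on what the next one holds — a deadlock; no other process is dragged down with it.
One completion order for the rest: T_i, T_d, T_f, T_h, T_c, T_e, T_a.
Verifying each step:
  T_i: no waits; runs immediately, freeing m13
  T_d: no waits; runs immediately, freeing m17 and m6
  T_f: no waits; runs immediately, freeing m4 and m16
  T_h waits on m13 — all released -> runs and releases m7
  T_c: no waits; runs immediately, freeing m12
  T_e waits on m13 — all released -> runs and releases m11
  T_a waits on m4, m7 and m12 — all released -> runs and releases m3


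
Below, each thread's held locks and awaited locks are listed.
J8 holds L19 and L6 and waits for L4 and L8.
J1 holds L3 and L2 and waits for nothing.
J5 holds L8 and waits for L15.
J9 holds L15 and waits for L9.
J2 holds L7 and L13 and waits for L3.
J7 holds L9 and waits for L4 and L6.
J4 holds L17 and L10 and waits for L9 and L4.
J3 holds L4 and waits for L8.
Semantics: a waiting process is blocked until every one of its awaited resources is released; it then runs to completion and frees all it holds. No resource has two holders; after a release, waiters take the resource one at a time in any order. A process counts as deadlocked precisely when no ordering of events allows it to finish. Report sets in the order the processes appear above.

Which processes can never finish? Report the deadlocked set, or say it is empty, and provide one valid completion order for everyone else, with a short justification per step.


Deadlocked set: J8, J5, J9, J7, J4 and J3.
Key observation: nobody on the ring J8 -> J5 -> J9 -> J7 -> J8 can start until another member finishes, which never happens; J3 is caught in further circular waits and J4 waits into the deadlock from upstream.
A valid finishing order for the others: J1, J2.
Step-by-step check:
  run J1 (it waits on nothing); releases L3 and L2
  run J2 (all its waits — L3 — are resolved); releases L7 and L13


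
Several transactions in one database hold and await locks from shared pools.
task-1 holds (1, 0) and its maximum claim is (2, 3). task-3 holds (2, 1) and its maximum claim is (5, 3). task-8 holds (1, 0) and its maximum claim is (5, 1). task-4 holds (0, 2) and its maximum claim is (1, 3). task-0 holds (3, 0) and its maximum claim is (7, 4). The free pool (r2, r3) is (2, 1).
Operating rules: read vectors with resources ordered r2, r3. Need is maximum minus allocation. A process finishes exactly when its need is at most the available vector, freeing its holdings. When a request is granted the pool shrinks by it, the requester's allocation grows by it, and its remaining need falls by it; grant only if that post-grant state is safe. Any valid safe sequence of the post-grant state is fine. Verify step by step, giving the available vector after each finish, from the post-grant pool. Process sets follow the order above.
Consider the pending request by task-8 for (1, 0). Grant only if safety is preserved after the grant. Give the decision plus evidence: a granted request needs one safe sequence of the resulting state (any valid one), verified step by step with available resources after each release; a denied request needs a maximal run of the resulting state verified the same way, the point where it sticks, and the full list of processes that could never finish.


DENY — the pretend-granted state is unsafe.
Key observation: even finishing task-4, task-1 leaves just (2, 3) free — too little r2 for any of the remaining processes.
On the post-grant state, task-4, task-1 is a maximal run — nothing extends it. Check, step by step:
  pool = (1, 1)
  task-4 needs (1, 1) <= (1, 1) -> finishes; pool += (0, 2) = (1, 3)
  task-1 needs (1, 3) <= (1, 3) -> finishes; pool += (1, 0) = (2, 3)
  task-3 cannot run: need (3, 2) vs free (2, 3) (insufficient r2)
  task-8 cannot run: need (3, 1) vs free (2, 3) (insufficient r2)
  task-0 cannot run: need (4, 4) vs free (2, 3) (insufficient r2 and r3)
Post-grant, the permanently blocked set is task-3, task-8 and task-0.


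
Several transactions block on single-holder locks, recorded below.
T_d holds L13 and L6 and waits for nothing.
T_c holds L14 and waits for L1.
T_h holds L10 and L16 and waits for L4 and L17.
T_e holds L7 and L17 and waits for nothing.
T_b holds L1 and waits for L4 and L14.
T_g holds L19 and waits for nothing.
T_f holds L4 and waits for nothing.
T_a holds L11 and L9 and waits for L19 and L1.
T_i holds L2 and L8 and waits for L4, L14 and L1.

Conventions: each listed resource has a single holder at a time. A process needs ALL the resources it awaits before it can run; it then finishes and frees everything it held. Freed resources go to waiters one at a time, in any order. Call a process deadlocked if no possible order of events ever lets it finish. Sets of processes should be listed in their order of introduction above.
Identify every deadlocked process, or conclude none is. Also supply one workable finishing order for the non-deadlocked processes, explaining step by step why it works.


Deadlocked set: T_c, T_b, T_a and T_i.
Key observation: T_c -> T_b -> T_c is a circular wait — nothing in it can go first; T_a and T_i wait into the deadlock from upstream.
The rest can finish in the order T_d, T_f, T_e, T_h, T_g.
Walking it through:
  T_d waits on nothing -> runs at once and releases L13 and L6
  T_f waits on nothing -> runs at once and releases L4
  T_e waits on nothing -> runs at once and releases L7 and L17
  T_h: everything it awaited (L4 and L17) is free; runs, freeing L10 and L16
  T_g waits on nothing -> runs at once and releases L19


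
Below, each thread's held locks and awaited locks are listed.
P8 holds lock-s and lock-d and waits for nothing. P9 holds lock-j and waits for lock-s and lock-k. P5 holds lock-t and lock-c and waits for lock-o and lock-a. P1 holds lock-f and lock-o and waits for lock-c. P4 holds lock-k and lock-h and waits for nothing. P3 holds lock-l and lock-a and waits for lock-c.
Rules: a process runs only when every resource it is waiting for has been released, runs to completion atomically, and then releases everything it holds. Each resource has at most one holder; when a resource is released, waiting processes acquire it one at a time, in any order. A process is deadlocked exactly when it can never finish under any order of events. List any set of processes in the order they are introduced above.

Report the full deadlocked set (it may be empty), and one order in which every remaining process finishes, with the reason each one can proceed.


Deadlocked: P5, P1 and P3.
Key observation: P5 -> P1 -> P5 is a circular wait — nothing in it can go first; P3 is caught in further circular waits.
One completion order for the rest: P4, P8, P9.
Verifying each step:
  run P4 (it waits on nothing); releases lock-k and lock-h
  run P8 (it waits on nothing); releases lock-s and lock-d
  P9: everything it awaited (lock-s and lock-k) is free; runs, freeing lock-j


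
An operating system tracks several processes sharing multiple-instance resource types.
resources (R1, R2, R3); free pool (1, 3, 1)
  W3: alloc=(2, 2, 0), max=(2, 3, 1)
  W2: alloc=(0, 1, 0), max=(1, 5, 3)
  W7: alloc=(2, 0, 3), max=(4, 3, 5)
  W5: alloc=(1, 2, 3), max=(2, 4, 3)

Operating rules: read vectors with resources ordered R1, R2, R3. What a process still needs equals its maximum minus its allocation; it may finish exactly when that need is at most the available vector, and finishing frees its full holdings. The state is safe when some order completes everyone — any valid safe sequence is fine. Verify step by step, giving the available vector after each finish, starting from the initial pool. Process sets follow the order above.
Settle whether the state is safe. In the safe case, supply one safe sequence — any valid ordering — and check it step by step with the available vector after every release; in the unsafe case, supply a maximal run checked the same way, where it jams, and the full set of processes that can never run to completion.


SAFE, for example via the order W5, W3, W7, W2.
Key observation: W5 marks the first exact bind of the order: its need (1, 2, 0) fits the free (1, 3, 1) with zero slack on a requested resource.
Walking it through:
  pool = (1, 3, 1)
  W5: need (1, 2, 0) fits (1, 3, 1); releases (1, 2, 3), pool now (2, 5, 4)
  W3: need (0, 1, 1) fits (2, 5, 4); releases (2, 2, 0), pool now (4, 7, 4)
  W7: need (2, 3, 2) fits (4, 7, 4); releases (2, 0, 3), pool now (6, 7, 7)
  W2: need (1, 4, 3) fits (6, 7, 7); releases (0, 1, 0), pool now (6, 8, 7)


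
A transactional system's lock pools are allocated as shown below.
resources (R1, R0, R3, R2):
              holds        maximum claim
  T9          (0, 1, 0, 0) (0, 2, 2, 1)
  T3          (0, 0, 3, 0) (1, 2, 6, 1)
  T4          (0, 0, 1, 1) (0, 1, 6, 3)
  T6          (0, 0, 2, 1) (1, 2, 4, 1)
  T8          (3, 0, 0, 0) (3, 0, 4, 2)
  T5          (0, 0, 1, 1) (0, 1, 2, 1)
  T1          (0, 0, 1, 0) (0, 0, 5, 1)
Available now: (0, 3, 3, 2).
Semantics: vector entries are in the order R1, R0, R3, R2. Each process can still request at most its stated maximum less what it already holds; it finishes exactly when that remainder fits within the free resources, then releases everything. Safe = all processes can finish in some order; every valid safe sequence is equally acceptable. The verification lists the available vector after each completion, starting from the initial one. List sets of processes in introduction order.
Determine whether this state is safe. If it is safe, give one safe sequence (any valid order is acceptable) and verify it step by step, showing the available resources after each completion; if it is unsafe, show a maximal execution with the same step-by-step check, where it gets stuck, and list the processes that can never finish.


SAFE — a valid safe sequence is T5, T1, T4, T8, T3, T6, T9.
Key observation: reading the order forward, T1 is the first process whose need (0, 0, 4, 1) meets the free pool (0, 3, 4, 3) exactly on a resource it requests.
Verifying each step:
  pool = (0, 3, 3, 2)
  T5: need (0, 1, 1, 0) fits (0, 3, 3, 2); releases (0, 0, 1, 1), pool now (0, 3, 4, 3)
  T1: need (0, 0, 4, 1) fits (0, 3, 4, 3); releases (0, 0, 1, 0), pool now (0, 3, 5, 3)
  T4: need (0, 1, 5, 2) fits (0, 3, 5, 3); releases (0, 0, 1, 1), pool now (0, 3, 6, 4)
  T8: need (0, 0, 4, 2) fits (0, 3, 6, 4); releases (3, 0, 0, 0), pool now (3, 3, 6, 4)
  T3: need (1, 2, 3, 1) fits (3, 3, 6, 4); releases (0, 0, 3, 0), pool now (3, 3, 9, 4)
  T6: need (1, 2, 2, 0) fits (3, 3, 9, 4); releases (0, 0, 2, 1), pool now (3, 3, 11, 5)
  T9: need (0, 1, 2, 1) fits (3, 3, 11, 5); releases (0, 1, 0, 0), pool now (3, 4, 11, 5)


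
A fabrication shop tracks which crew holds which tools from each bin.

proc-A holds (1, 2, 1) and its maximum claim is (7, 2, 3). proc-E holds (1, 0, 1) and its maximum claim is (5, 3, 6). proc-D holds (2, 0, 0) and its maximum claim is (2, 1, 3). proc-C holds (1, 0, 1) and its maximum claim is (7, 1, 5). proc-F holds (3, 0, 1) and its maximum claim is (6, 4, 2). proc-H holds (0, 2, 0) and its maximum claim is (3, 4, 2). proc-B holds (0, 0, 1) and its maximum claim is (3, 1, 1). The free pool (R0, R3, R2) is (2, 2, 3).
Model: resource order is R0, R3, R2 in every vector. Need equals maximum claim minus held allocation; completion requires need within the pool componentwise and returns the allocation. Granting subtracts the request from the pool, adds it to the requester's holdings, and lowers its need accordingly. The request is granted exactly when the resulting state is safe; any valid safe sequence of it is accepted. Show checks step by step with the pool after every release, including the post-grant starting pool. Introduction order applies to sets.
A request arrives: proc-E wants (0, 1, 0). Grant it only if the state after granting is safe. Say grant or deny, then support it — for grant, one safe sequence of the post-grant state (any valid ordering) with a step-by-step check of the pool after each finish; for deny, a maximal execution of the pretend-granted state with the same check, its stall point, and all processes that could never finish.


DENY. Granting would leave the state unsafe.
Key observation: after proc-D, proc-B the pool peaks at (4, 1, 4), and each blocked process is short somewhere: proc-A on R0; proc-E on R3, R2; proc-C on R0; proc-F on R3; proc-H on R3.
Pretend the grant happened; the run proc-D, proc-B goes as far as possible. Check, step by step:
  pool = (2, 1, 3)
  proc-D needs (0, 1, 3) <= (2, 1, 3) -> finishes; pool += (2, 0, 0) = (4, 1, 3)
  proc-B needs (3, 1, 0) <= (4, 1, 3) -> finishes; pool += (0, 0, 1) = (4, 1, 4)
  proc-A cannot run: need (6, 0, 2) vs free (4, 1, 4) (insufficient R0)
  proc-E cannot run: need (4, 2, 5) vs free (4, 1, 4) (insufficient R3 and R2)
  proc-C cannot run: need (6, 1, 4) vs free (4, 1, 4) (insufficient R0)
  proc-F cannot run: need (3, 4, 1) vs free (4, 1, 4) (insufficient R3)
  proc-H cannot run: need (3, 2, 2) vs free (4, 1, 4) (insufficient R3)
Processes that could never finish after the grant: proc-A, proc-E, proc-C, proc-F and proc-H.


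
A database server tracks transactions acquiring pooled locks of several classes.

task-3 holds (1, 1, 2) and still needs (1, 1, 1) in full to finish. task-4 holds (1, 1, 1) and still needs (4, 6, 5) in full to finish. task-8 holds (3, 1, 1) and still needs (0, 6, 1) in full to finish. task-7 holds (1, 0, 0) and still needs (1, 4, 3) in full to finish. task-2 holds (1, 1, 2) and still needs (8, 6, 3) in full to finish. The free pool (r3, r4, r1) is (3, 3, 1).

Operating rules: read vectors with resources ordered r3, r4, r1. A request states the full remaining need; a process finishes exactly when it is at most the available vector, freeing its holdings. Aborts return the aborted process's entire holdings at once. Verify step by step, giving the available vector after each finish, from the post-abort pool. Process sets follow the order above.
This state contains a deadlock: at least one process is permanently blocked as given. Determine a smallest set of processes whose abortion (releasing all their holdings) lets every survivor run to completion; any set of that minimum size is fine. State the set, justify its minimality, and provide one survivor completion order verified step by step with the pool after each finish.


Minimum abort set: task-8 and task-2.
Key observation: the deadlocked task-4 becomes finishable only because task-8 and task-2 released (4, 2, 3); it completes at step 2 below.
Why nothing smaller works — every single abort fails: task-3 alone leaves task-4 blocked (short on r4 and r1); task-4 alone leaves task-8 blocked (short on r4); task-8 alone leaves task-4 blocked (short on r4 and r1); task-7 alone leaves task-4 blocked (short on r4 and r1); task-2 alone leaves task-4 blocked (short on r4).
The survivors complete as task-3, task-4, task-7. Step-by-step check (starting from the post-abort pool):
  pool = (7, 5, 4)
  run task-3 (needs (1, 1, 1), free (7, 5, 4)); after release of (1, 1, 2) the pool is (8, 6, 6)
  run task-4 (needs (4, 6, 5), free (8, 6, 6)); after release of (1, 1, 1) the pool is (9, 7, 7)
  run task-7 (needs (1, 4, 3), free (9, 7, 7)); after release of (1, 0, 0) the pool is (10, 7, 7)
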